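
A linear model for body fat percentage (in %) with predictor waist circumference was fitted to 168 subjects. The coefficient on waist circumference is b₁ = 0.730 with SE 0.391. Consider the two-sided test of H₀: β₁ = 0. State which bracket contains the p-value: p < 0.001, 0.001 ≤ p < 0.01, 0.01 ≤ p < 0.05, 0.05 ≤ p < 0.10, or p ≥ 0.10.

0.05 ≤ p < 0.10

t = 0.730 / 0.391 = 1.867.
df = n − 2 = 168 − 2 = 166.
Two-sided p = 2·P(T_{166} > |t|) ≈ 0.0637.
So 0.05 ≤ p < 0.10.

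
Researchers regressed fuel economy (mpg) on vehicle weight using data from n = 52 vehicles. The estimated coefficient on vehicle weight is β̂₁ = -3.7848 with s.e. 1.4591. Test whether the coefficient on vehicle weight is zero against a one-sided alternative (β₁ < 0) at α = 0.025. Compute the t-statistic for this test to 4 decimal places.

t = -2.5939

H₀: β₁ = 0 vs H₁: β₁ < 0.
t = (β̂₁ − β₁⁰)/SE = -3.7848 / 1.4591 = -2.5939.
df = n − 2 = 52 − 2 = 50.
One-sided p ≈ 0.0062, which is < 0.025, so reject H₀.
There is evidence that the true slope on vehicle weight is negative.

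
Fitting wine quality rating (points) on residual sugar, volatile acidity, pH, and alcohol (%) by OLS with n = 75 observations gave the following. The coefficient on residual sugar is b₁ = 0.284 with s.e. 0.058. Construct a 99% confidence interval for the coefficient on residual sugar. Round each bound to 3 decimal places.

(0.130, 0.438)

df = n − k − 1 = 75 − 4 − 1 = 70.
t* = t_{0.005, 70} = 2.647905.
Margin = t* × SE = 2.647905 × 0.058 = 0.15358.
CI: 0.284 ± 0.15358 → (0.130, 0.438).
With 99% confidence, each one-unit increase in residual sugar is associated with a change of between 0.130 and 0.438 points in wine quality rating, holding the other predictors fixed.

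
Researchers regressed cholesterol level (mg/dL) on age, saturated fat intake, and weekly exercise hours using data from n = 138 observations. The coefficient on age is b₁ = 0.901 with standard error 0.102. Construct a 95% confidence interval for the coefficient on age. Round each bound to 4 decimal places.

df = n − k − 1 = 138 − 3 − 1 = 134.
t* = t_{0.025, 134} = 1.977826.
Margin = t* × SE = 1.977826 × 0.102 = 0.201738.
CI: 0.901 ± 0.201738 → (0.6993, 1.1027).
With 95% confidence, each one-unit increase in age is associated with a change of between 0.6993 and 1.1027 mg/dL in cholesterol level, holding the other predictors fixed.

(0.6993, 1.1027)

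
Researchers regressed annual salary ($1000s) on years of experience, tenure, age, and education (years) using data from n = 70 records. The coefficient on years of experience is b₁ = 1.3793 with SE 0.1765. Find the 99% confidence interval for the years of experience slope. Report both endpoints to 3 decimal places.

(0.911, 1.848)

df = n − k − 1 = 70 − 4 − 1 = 65.
t* = t_{0.005, 65} = 2.653604.
Margin = t* × SE = 2.653604 × 0.1765 = 0.46836.
CI: 1.3793 ± 0.46836 → (0.911, 1.848).
With 99% confidence, each one-unit increase in years of experience is associated with a change of between 0.911 and 1.848 $1000s in annual salary, holding the other predictors fixed.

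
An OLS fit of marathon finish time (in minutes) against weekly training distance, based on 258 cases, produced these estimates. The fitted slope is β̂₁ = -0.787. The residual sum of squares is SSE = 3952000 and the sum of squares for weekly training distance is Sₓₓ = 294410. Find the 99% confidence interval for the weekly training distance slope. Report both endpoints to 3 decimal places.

MSE = SSE/(n − 2) = 3952000/256 = 15437.5.
SE(β̂₁) = √(MSE/Sₓₓ) = √(15437.5/294410) = 0.228988.
df = n − 2 = 256.
t* = t_{0.005, 256} = 2.59517.
Margin = t* × SE = 2.59517 × 0.228988 = 0.59426.
CI: -0.787 ± 0.59426 → (-1.381, -0.193).
With 99% confidence, each one-unit increase in weekly training distance is associated with a change of between -1.381 and -0.193 minutes in marathon finish time.

(-1.381, -0.193)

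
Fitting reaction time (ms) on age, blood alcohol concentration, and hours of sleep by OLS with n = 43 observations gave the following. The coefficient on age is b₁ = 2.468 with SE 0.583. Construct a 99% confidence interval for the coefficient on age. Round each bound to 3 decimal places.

df = n − k − 1 = 43 − 3 − 1 = 39.
t* = t_{0.005, 39} = 2.707913.
Margin = t* × SE = 2.707913 × 0.583 = 1.57871.
CI: 2.468 ± 1.57871 → (0.889, 4.047).
With 99% confidence, each one-unit increase in age is associated with a change of between 0.889 and 4.047 ms in reaction time, holding the other predictors fixed.

(0.889, 4.047)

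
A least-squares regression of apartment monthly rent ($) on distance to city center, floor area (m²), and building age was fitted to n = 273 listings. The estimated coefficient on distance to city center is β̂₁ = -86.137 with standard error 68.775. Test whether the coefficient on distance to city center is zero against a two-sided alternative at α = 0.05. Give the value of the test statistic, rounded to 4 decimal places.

t = -1.2524

H₀: β₁ = 0 vs H₁: β₁ ≠ 0.
t = (β̂₁ − β₁⁰)/SE = -86.137 / 68.775 = -1.2524.
df = n − k − 1 = 273 − 3 − 1 = 269.
Two-sided p ≈ 0.2115, which is ≥ 0.05, so fail to reject H₀.
The data do not give significant evidence of an association between distance to city center and apartment monthly rent, after adjusting for the other predictors.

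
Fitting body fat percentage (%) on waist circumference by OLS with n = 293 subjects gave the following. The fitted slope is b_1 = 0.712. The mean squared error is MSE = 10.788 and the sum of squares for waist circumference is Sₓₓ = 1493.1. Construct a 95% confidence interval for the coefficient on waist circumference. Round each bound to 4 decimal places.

SE(b_1) = √(MSE/Sₓₓ) = √(10.788/1493.1) = 0.0850014.
df = n − 2 = 291.
t* = t_{0.025, 291} = 1.96815.
Margin = t* × SE = 1.96815 × 0.0850014 = 0.167295.
CI: 0.712 ± 0.167295 → (0.5447, 0.8793).
With 95% confidence, each one-unit increase in waist circumference is associated with a change of between 0.5447 and 0.8793 % in body fat percentage.

(0.5447, 0.8793)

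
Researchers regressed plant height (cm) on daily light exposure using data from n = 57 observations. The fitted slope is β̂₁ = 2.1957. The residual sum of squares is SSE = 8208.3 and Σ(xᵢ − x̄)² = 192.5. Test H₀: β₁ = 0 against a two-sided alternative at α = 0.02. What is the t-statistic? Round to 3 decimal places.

MSE = SSE/(n − 2) = 8208.3/55 = 149.242.
SE(β̂₁) = √(MSE/Sₓₓ) = √(149.242/192.5) = 0.880501.
t = 2.1957 / 0.880501 = 2.494.
df = n − 2 = 55.
Two-sided p ≈ 0.0157, which is < 0.02, so reject H₀.
There is evidence that daily light exposure is associated with plant height.

t = 2.494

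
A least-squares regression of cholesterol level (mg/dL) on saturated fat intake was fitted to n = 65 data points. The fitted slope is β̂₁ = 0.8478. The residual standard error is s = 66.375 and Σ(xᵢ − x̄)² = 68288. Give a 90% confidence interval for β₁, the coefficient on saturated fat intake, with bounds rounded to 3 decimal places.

(0.424, 1.272)

SE(β̂₁) = s/√Sₓₓ = 66.375/√68288 = 0.253999.
df = n − 2 = 63.
t* = t_{0.05, 63} = 1.669402.
Margin = t* × SE = 1.669402 × 0.253999 = 0.42403.
CI: 0.8478 ± 0.42403 → (0.424, 1.272).
With 90% confidence, each one-unit increase in saturated fat intake is associated with a change of between 0.424 and 1.272 mg/dL in cholesterol level.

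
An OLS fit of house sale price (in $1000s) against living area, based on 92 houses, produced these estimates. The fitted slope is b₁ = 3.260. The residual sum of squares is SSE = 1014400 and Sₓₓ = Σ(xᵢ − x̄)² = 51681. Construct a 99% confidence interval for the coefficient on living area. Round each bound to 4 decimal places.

(2.0311, 4.4889)

MSE = SSE/(n − 2) = 1014400/90 = 11271.1.
SE(b₁) = √(MSE/Sₓₓ) = √(11271.1/51681) = 0.467001.
df = n − 2 = 90.
t* = t_{0.005, 90} = 2.631565.
Margin = t* × SE = 2.631565 × 0.467001 = 1.228944.
CI: 3.260 ± 1.228944 → (2.0311, 4.4889).
With 99% confidence, each one-unit increase in living area is associated with a change of between 2.0311 and 4.4889 $1000s in house sale price.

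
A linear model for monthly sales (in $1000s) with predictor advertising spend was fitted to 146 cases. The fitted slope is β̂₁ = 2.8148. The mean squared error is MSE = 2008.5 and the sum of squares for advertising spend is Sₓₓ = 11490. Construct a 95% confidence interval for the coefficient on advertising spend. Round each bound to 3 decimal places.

SE(β̂₁) = √(MSE/Sₓₓ) = √(2008.5/11490) = 0.418096.
df = n − 2 = 144.
t* = t_{0.025, 144} = 1.976575.
Margin = t* × SE = 1.976575 × 0.418096 = 0.82640.
CI: 2.8148 ± 0.82640 → (1.988, 3.641).
With 95% confidence, each one-unit increase in advertising spend is associated with a change of between 1.988 and 3.641 $1000s in monthly sales.

(1.988, 3.641)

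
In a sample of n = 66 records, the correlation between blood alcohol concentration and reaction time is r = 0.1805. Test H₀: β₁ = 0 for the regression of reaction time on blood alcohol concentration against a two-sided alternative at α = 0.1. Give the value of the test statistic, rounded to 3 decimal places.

t = r·√(n − 2)/√(1 − r²) = 0.1805·√64/√0.96742 = 1.468.
df = n − 2 = 64.
Two-sided p ≈ 0.1470, which is ≥ 0.1, so fail to reject H₀.
The data do not give significant evidence of a linear association between blood alcohol concentration and reaction time.

t = 1.468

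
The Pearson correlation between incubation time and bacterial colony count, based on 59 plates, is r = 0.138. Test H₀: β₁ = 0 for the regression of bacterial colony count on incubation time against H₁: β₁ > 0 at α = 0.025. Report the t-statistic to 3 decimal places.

t = r·√(n − 2)/√(1 − r²) = 0.138·√57/√0.980956 = 1.052.
df = n − 2 = 57.
One-sided p ≈ 0.1486, which is ≥ 0.025, so fail to reject H₀.
The data do not give significant evidence of a linear association between incubation time and bacterial colony count.

t = 1.052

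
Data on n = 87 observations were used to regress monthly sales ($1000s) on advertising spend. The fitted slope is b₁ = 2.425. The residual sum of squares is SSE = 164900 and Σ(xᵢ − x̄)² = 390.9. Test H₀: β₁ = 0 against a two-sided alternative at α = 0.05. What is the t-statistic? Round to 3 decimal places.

t = 1.089

MSE = SSE/(n − 2) = 164900/85 = 1940.
SE(b₁) = √(MSE/Sₓₓ) = √(1940/390.9) = 2.22776.
t = 2.425 / 2.22776 = 1.089.
df = n − 2 = 85.
Two-sided p ≈ 0.2794, which is ≥ 0.05, so fail to reject H₀.
The data do not give significant evidence of an association between advertising spend and monthly sales.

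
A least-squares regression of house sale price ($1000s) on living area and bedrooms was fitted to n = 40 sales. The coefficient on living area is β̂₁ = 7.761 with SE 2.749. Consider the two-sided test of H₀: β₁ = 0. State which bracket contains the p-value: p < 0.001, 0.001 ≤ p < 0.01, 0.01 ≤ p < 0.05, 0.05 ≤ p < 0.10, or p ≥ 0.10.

0.001 ≤ p < 0.01

t = 7.761 / 2.749 = 2.823.
df = n − k − 1 = 40 − 2 − 1 = 37.
Two-sided p = 2·P(T_{37} > |t|) ≈ 0.0076.
So 0.001 ≤ p < 0.01.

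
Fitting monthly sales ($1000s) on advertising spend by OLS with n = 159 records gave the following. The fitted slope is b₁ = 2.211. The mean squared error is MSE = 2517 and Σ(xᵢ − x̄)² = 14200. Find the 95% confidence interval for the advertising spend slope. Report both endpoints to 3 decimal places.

(1.379, 3.043)

SE(b₁) = √(MSE/Sₓₓ) = √(2517/14200) = 0.421015.
df = n − 2 = 157.
t* = t_{0.025, 157} = 1.975189.
Margin = t* × SE = 1.975189 × 0.421015 = 0.83158.
CI: 2.211 ± 0.83158 → (1.379, 3.043).
With 95% confidence, each one-unit increase in advertising spend is associated with a change of between 1.379 and 3.043 $1000s in monthly sales.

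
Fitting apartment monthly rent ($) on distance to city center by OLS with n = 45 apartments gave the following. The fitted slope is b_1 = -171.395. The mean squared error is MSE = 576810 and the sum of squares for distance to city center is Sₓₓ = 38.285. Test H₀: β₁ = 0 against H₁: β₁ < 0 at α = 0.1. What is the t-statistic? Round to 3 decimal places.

t = -1.396

SE(b_1) = √(MSE/Sₓₓ) = √(576810/38.285) = 122.745.
t = -171.395 / 122.745 = -1.396.
df = n − 2 = 43.
One-sided p ≈ 0.0849, which is < 0.1, so reject H₀.
There is evidence that the true slope on distance to city center is negative.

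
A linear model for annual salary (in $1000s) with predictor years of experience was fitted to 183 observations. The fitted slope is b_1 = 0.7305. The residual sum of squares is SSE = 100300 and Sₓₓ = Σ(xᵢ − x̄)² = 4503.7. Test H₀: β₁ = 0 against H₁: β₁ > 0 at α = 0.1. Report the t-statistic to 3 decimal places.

MSE = SSE/(n − 2) = 100300/181 = 554.144.
SE(b_1) = √(MSE/Sₓₓ) = √(554.144/4503.7) = 0.350773.
t = 0.7305 / 0.350773 = 2.083.
df = n − 2 = 181.
One-sided p ≈ 0.0193, which is < 0.1, so reject H₀.
There is evidence that the true slope on years of experience is positive.

t = 2.083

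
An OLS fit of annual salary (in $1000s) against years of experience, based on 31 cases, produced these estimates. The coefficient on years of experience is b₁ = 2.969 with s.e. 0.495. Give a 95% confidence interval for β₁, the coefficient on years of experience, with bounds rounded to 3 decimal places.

(1.957, 3.981)

df = n − 2 = 31 − 2 = 29.
t* = t_{0.025, 29} = 2.04523.
Margin = t* × SE = 2.04523 × 0.495 = 1.01239.
CI: 2.969 ± 1.01239 → (1.957, 3.981).
With 95% confidence, each one-unit increase in years of experience is associated with a change of between 1.957 and 3.981 $1000s in annual salary.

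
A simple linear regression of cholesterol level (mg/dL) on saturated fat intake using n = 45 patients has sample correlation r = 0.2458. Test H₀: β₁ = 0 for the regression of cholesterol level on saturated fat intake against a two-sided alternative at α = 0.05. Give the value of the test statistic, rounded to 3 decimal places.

t = r·√(n − 2)/√(1 − r²) = 0.2458·√43/√0.939582 = 1.663.
df = n − 2 = 43.
Two-sided p ≈ 0.1036, which is ≥ 0.05, so fail to reject H₀.
The data do not give significant evidence of a linear association between saturated fat intake and cholesterol level.

t = 1.663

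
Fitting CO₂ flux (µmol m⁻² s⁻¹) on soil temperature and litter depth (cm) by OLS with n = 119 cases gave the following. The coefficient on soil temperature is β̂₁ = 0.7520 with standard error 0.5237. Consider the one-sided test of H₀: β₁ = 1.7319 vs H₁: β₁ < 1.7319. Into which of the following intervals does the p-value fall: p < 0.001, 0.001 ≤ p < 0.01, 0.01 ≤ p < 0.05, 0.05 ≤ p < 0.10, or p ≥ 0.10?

t = (0.7520 − 1.7319) / 0.5237 = -1.871.
df = n − k − 1 = 119 − 2 − 1 = 116.
One-sided p = P(T_{116} < t) ≈ 0.0319.
So 0.01 ≤ p < 0.05.

0.01 ≤ p < 0.05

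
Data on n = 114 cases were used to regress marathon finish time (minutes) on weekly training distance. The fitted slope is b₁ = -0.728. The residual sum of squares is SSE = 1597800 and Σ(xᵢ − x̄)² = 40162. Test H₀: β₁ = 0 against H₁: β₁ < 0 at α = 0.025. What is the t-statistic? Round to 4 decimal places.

t = -1.2215

MSE = SSE/(n − 2) = 1597800/112 = 14266.1.
SE(b₁) = √(MSE/Sₓₓ) = √(14266.1/40162) = 0.595998.
t = -0.728 / 0.595998 = -1.2215.
df = n − 2 = 112.
One-sided p ≈ 0.1122, which is ≥ 0.025, so fail to reject H₀.
The data do not give significant evidence that the true slope on weekly training distance is negative.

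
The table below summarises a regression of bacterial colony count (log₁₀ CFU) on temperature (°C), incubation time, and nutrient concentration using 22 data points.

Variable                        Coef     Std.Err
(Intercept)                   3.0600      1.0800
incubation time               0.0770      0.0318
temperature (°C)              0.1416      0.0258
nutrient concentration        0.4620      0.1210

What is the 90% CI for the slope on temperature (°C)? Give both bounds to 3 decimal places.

Read off: b = 0.1416, SE = 0.0258 for temperature (°C).
df = n − k − 1 = 22 − 3 − 1 = 18.
t* = t_{0.05, 18} = 1.734064.
Margin = t* × SE = 1.734064 × 0.0258 = 0.04474.
CI: 0.1416 ± 0.04474 → (0.097, 0.186).

(0.097, 0.186)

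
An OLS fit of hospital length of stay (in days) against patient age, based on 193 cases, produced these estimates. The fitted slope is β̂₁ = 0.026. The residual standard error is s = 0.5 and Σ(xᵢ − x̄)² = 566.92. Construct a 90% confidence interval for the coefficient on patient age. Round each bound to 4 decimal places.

(-0.0087, 0.0607)

SE(β̂₁) = s/√Sₓₓ = 0.5/√566.92 = 0.0209995.
df = n − 2 = 191.
t* = t_{0.05, 191} = 1.652871.
Margin = t* × SE = 1.652871 × 0.0209995 = 0.034709.
CI: 0.026 ± 0.034709 → (-0.0087, 0.0607).
With 90% confidence, each one-unit increase in patient age is associated with a change of between -0.0087 and 0.0607 days in hospital length of stay.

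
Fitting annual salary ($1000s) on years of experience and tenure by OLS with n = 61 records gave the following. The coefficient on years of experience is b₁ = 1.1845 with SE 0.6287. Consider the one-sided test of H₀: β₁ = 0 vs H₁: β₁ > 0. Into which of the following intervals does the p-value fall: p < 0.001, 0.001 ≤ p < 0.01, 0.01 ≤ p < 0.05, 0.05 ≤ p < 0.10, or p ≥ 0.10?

t = 1.1845 / 0.6287 = 1.884.
df = n − k − 1 = 61 − 2 − 1 = 58.
One-sided p = P(T_{58} > t) ≈ 0.0323.
So 0.01 ≤ p < 0.05.

0.01 ≤ p < 0.05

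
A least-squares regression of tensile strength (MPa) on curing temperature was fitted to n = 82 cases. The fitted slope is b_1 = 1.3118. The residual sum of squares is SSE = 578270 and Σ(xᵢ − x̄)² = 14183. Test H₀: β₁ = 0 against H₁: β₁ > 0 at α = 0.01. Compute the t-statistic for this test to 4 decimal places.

t = 1.8375

MSE = SSE/(n − 2) = 578270/80 = 7228.38.
SE(b_1) = √(MSE/Sₓₓ) = √(7228.38/14183) = 0.713898.
t = 1.3118 / 0.713898 = 1.8375.
df = n − 2 = 80.
One-sided p ≈ 0.0349, which is ≥ 0.01, so fail to reject H₀.
The data do not give significant evidence that the true slope on curing temperature is positive.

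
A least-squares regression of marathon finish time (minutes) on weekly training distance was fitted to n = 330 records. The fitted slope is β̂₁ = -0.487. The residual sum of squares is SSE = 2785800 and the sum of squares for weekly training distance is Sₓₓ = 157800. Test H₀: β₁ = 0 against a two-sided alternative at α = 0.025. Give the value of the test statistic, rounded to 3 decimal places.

t = -2.099

MSE = SSE/(n − 2) = 2785800/328 = 8493.29.
SE(β̂₁) = √(MSE/Sₓₓ) = √(8493.29/157800) = 0.231998.
t = -0.487 / 0.231998 = -2.099.
df = n − 2 = 328.
Two-sided p ≈ 0.0366, which is ≥ 0.025, so fail to reject H₀.
The data do not give significant evidence of an association between weekly training distance and marathon finish time.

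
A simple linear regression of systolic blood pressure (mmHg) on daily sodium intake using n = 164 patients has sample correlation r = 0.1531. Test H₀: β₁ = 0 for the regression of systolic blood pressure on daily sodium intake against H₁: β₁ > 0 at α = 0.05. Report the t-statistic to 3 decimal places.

t = 1.972

t = r·√(n − 2)/√(1 − r²) = 0.1531·√162/√0.97656 = 1.972.
df = n − 2 = 162.
One-sided p ≈ 0.0252, which is < 0.05, so reject H₀.
There is evidence of a linear association between daily sodium intake and systolic blood pressure.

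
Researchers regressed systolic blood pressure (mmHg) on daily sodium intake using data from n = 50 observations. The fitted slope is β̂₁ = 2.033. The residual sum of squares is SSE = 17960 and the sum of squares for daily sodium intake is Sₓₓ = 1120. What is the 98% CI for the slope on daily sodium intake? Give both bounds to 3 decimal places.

MSE = SSE/(n − 2) = 17960/48 = 374.167.
SE(β̂₁) = √(MSE/Sₓₓ) = √(374.167/1120) = 0.577994.
df = n − 2 = 48.
t* = t_{0.01, 48} = 2.406581.
Margin = t* × SE = 2.406581 × 0.577994 = 1.39099.
CI: 2.033 ± 1.39099 → (0.642, 3.424).
With 98% confidence, each one-unit increase in daily sodium intake is associated with a change of between 0.642 and 3.424 mmHg in systolic blood pressure.

(0.642, 3.424)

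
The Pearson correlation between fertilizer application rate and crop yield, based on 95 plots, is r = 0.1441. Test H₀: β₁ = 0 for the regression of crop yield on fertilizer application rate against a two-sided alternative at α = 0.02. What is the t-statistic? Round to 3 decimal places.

t = r·√(n − 2)/√(1 − r²) = 0.1441·√93/√0.979235 = 1.404.
df = n − 2 = 93.
Two-sided p ≈ 0.1636, which is ≥ 0.02, so fail to reject H₀.
The data do not give significant evidence of a linear association between fertilizer application rate and crop yield.

t = 1.404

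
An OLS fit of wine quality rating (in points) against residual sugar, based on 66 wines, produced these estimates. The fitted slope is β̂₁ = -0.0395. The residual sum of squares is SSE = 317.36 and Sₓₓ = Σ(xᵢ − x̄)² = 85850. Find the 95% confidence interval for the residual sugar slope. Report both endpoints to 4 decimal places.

MSE = SSE/(n − 2) = 317.36/64 = 4.95875.
SE(β̂₁) = √(MSE/Sₓₓ) = √(4.95875/85850) = 0.00760004.
df = n − 2 = 64.
t* = t_{0.025, 64} = 1.99773.
Margin = t* × SE = 1.99773 × 0.00760004 = 0.015183.
CI: -0.0395 ± 0.015183 → (-0.0547, -0.0243).
With 95% confidence, each one-unit increase in residual sugar is associated with a change of between -0.0547 and -0.0243 points in wine quality rating.

(-0.0547, -0.0243)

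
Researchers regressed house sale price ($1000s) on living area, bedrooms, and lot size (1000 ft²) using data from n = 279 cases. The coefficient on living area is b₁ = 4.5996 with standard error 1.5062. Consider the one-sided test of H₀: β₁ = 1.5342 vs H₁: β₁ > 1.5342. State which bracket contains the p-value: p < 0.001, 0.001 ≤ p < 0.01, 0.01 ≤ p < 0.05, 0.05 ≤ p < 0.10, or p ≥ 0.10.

0.01 ≤ p < 0.05

t = (4.5996 − 1.5342) / 1.5062 = 2.035.
df = n − k − 1 = 279 − 3 − 1 = 275.
One-sided p = P(T_{275} > t) ≈ 0.0214.
So 0.01 ≤ p < 0.05.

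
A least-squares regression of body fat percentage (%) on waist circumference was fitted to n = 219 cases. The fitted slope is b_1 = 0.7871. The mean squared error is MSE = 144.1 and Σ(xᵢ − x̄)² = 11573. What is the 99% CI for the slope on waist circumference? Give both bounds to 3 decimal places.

SE(b_1) = √(MSE/Sₓₓ) = √(144.1/11573) = 0.111586.
df = n − 2 = 217.
t* = t_{0.005, 217} = 2.598675.
Margin = t* × SE = 2.598675 × 0.111586 = 0.28998.
CI: 0.7871 ± 0.28998 → (0.497, 1.077).
With 99% confidence, each one-unit increase in waist circumference is associated with a change of between 0.497 and 1.077 % in body fat percentage.

(0.497, 1.077)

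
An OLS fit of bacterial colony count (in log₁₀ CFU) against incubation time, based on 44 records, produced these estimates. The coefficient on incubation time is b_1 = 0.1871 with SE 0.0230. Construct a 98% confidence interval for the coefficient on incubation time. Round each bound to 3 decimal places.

df = n − 2 = 44 − 2 = 42.
t* = t_{0.01, 42} = 2.41847.
Margin = t* × SE = 2.41847 × 0.0230 = 0.05562.
CI: 0.1871 ± 0.05562 → (0.131, 0.243).
With 98% confidence, each one-unit increase in incubation time is associated with a change of between 0.131 and 0.243 log₁₀ CFU in bacterial colony count.

(0.131, 0.243)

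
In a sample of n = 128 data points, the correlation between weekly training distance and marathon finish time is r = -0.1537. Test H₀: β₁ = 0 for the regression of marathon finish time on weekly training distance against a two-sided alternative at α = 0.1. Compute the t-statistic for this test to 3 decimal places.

t = -1.746

t = r·√(n − 2)/√(1 − r²) = -0.1537·√126/√0.976376 = -1.746.
df = n − 2 = 126.
Two-sided p ≈ 0.0832, which is < 0.1, so reject H₀.
There is evidence of a linear association between weekly training distance and marathon finish time.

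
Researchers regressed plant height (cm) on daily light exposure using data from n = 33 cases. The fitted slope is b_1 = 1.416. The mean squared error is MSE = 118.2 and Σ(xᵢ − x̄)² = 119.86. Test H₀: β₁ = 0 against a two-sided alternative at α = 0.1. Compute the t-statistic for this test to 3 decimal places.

SE(b_1) = √(MSE/Sₓₓ) = √(118.2/119.86) = 0.993051.
t = 1.416 / 0.993051 = 1.426.
df = n − 2 = 31.
Two-sided p ≈ 0.1639, which is ≥ 0.1, so fail to reject H₀.
The data do not give significant evidence of an association between daily light exposure and plant height.

t = 1.426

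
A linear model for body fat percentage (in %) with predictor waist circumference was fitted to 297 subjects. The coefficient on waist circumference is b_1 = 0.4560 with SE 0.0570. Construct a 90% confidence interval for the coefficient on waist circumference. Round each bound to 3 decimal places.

df = n − 2 = 297 − 2 = 295.
t* = t_{0.05, 295} = 1.650035.
Margin = t* × SE = 1.650035 × 0.0570 = 0.09405.
CI: 0.4560 ± 0.09405 → (0.362, 0.550).
With 90% confidence, each one-unit increase in waist circumference is associated with a change of between 0.362 and 0.550 % in body fat percentage.

(0.362, 0.550)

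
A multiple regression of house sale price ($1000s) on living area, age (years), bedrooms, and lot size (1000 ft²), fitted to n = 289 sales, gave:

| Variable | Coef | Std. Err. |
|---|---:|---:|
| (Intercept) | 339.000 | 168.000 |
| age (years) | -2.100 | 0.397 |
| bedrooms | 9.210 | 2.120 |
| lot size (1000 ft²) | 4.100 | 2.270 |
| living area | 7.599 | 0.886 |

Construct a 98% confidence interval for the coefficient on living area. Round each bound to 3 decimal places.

(5.526, 9.672)

Read off: b = 7.599, SE = 0.886 for living area.
df = n − k − 1 = 289 − 4 − 1 = 284.
t* = t_{0.01, 284} = 2.33955.
Margin = t* × SE = 2.33955 × 0.886 = 2.07284.
CI: 7.599 ± 2.07284 → (5.526, 9.672).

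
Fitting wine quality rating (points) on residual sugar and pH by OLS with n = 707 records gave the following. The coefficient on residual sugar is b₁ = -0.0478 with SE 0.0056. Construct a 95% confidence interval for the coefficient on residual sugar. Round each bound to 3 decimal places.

(-0.059, -0.037)

df = n − k − 1 = 707 − 2 − 1 = 704.
t* = t_{0.025, 704} = 1.963339.
Margin = t* × SE = 1.963339 × 0.0056 = 0.01099.
CI: -0.0478 ± 0.01099 → (-0.059, -0.037).
With 95% confidence, each one-unit increase in residual sugar is associated with a change of between -0.059 and -0.037 points in wine quality rating, holding the other predictors fixed.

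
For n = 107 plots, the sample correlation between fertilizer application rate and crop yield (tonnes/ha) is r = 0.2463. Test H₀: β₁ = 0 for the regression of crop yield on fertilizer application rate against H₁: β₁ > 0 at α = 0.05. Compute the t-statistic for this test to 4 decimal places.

t = r·√(n − 2)/√(1 − r²) = 0.2463·√105/√0.939336 = 2.6040.
df = n − 2 = 105.
One-sided p ≈ 0.0053, which is < 0.05, so reject H₀.
There is evidence of a linear association between fertilizer application rate and crop yield.

t = 2.6040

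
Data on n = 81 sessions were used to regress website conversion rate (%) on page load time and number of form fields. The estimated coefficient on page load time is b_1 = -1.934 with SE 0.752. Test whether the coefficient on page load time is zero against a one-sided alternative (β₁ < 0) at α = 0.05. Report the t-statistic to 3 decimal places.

t = -2.572

H₀: β₁ = 0 vs H₁: β₁ < 0.
t = (b_1 − β₁⁰)/SE = -1.934 / 0.752 = -2.572.
df = n − k − 1 = 81 − 2 − 1 = 78.
One-sided p ≈ 0.0060, which is < 0.05, so reject H₀.
There is evidence that the true slope on page load time is negative, holding the other predictors fixed.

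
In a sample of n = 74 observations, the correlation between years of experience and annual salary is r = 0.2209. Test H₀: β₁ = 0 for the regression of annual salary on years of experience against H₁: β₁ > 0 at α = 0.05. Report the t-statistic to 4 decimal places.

t = 1.9219

t = r·√(n − 2)/√(1 − r²) = 0.2209·√72/√0.951203 = 1.9219.
df = n − 2 = 72.
One-sided p ≈ 0.0293, which is < 0.05, so reject H₀.
There is evidence of a linear association between years of experience and annual salary.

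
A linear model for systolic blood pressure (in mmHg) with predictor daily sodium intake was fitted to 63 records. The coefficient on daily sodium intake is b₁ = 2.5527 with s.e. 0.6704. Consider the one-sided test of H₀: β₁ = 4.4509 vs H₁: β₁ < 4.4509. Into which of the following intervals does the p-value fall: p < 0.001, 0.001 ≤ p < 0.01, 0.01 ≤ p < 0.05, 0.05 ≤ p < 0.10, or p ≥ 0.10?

0.001 ≤ p < 0.01

t = (2.5527 − 4.4509) / 0.6704 = -2.831.
df = n − 2 = 63 − 2 = 61.
One-sided p = P(T_{61} < t) ≈ 0.0031.
So 0.001 ≤ p < 0.01.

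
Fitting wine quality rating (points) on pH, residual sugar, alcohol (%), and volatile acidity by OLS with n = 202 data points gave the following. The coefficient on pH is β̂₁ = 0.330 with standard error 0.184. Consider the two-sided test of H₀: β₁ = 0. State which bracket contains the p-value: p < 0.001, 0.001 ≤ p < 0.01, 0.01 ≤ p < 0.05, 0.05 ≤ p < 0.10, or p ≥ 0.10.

t = 0.330 / 0.184 = 1.793.
df = n − k − 1 = 202 − 4 − 1 = 197.
Two-sided p = 2·P(T_{197} > |t|) ≈ 0.0744.
So 0.05 ≤ p < 0.10.

0.05 ≤ p < 0.10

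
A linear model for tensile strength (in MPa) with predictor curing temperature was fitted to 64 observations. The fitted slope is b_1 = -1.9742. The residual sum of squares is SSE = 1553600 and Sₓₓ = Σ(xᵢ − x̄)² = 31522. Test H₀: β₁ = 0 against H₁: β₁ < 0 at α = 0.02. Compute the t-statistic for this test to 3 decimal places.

MSE = SSE/(n − 2) = 1553600/62 = 25058.1.
SE(b_1) = √(MSE/Sₓₓ) = √(25058.1/31522) = 0.891593.
t = -1.9742 / 0.891593 = -2.214.
df = n − 2 = 62.
One-sided p ≈ 0.0152, which is < 0.02, so reject H₀.
There is evidence that the true slope on curing temperature is negative.

t = -2.214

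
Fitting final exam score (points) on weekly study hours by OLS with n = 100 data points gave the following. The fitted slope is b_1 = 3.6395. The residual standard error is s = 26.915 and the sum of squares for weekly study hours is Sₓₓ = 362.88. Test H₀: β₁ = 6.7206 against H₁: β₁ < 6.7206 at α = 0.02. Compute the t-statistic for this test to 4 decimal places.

SE(b_1) = s/√Sₓₓ = 26.915/√362.88 = 1.4129.
t = (3.6395 − 6.7206) / 1.4129 = -2.1807.
df = n − 2 = 98.
One-sided p ≈ 0.0158, which is < 0.02, so reject H₀.
There is evidence that the true slope on weekly study hours is below 6.7206 points per unit.

t = -2.1807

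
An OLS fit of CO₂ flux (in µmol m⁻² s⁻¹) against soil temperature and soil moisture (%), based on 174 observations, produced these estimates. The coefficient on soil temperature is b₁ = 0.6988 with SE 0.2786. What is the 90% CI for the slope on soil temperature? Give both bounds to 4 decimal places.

(0.2380, 1.1596)

df = n − k − 1 = 174 − 2 − 1 = 171.
t* = t_{0.05, 171} = 1.653813.
Margin = t* × SE = 1.653813 × 0.2786 = 0.460752.
CI: 0.6988 ± 0.460752 → (0.2380, 1.1596).
With 90% confidence, each one-unit increase in soil temperature is associated with a change of between 0.2380 and 1.1596 µmol m⁻² s⁻¹ in CO₂ flux, holding the other predictors fixed.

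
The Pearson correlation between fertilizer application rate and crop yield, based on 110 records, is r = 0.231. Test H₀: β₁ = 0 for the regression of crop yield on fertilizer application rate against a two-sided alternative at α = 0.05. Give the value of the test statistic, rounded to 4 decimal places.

t = 2.4674

t = r·√(n − 2)/√(1 − r²) = 0.231·√108/√0.946639 = 2.4674.
df = n − 2 = 108.
Two-sided p ≈ 0.0152, which is < 0.05, so reject H₀.
There is evidence of a linear association between fertilizer application rate and crop yield.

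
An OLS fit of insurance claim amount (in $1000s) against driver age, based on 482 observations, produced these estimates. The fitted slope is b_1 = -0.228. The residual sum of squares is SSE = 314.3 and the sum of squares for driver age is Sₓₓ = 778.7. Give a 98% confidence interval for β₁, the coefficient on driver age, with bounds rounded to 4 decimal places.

MSE = SSE/(n − 2) = 314.3/480 = 0.654792.
SE(b_1) = √(MSE/Sₓₓ) = √(0.654792/778.7) = 0.0289979.
df = n − 2 = 480.
t* = t_{0.01, 480} = 2.334142.
Margin = t* × SE = 2.334142 × 0.0289979 = 0.067685.
CI: -0.228 ± 0.067685 → (-0.2957, -0.1603).
With 98% confidence, each one-unit increase in driver age is associated with a change of between -0.2957 and -0.1603 $1000s in insurance claim amount.

(-0.2957, -0.1603)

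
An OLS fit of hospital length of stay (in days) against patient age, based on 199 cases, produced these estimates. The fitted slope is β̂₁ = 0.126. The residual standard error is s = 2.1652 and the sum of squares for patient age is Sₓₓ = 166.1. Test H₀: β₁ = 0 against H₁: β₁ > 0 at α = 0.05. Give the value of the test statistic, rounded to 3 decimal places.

t = 0.750

SE(β̂₁) = s/√Sₓₓ = 2.1652/√166.1 = 0.168002.
t = 0.126 / 0.168002 = 0.750.
df = n − 2 = 197.
One-sided p ≈ 0.2271, which is ≥ 0.05, so fail to reject H₀.
The data do not give significant evidence that the true slope on patient age is positive.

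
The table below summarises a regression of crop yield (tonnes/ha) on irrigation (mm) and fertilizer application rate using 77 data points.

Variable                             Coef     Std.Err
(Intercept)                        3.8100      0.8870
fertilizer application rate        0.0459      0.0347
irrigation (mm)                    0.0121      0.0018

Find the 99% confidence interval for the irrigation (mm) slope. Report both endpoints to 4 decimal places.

(0.0073, 0.0169)

Read off: b = 0.0121, SE = 0.0018 for irrigation (mm).
df = n − k − 1 = 77 − 2 − 1 = 74.
t* = t_{0.005, 74} = 2.643913.
Margin = t* × SE = 2.643913 × 0.0018 = 0.004759.
CI: 0.0121 ± 0.004759 → (0.0073, 0.0169).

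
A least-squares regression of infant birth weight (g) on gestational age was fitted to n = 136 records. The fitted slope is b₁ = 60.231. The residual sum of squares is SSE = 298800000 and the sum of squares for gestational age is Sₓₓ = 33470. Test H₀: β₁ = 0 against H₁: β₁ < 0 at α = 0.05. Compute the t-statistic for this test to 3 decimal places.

MSE = SSE/(n − 2) = 298800000/134 = 2.22985e+06.
SE(b₁) = √(MSE/Sₓₓ) = √(2.22985e+06/33470) = 8.16225.
t = 60.231 / 8.16225 = 7.379.
df = n − 2 = 134.
One-sided p ≈ 1.0000, which is ≥ 0.05, so fail to reject H₀.
The data do not give significant evidence that the true slope on gestational age is negative.

t = 7.379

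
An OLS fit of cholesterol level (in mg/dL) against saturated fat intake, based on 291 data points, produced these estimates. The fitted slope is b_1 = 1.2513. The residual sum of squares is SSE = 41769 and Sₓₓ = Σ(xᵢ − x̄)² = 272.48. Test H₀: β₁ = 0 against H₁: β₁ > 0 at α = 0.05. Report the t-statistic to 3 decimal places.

t = 1.718

MSE = SSE/(n − 2) = 41769/289 = 144.529.
SE(b_1) = √(MSE/Sₓₓ) = √(144.529/272.48) = 0.728301.
t = 1.2513 / 0.728301 = 1.718.
df = n − 2 = 289.
One-sided p ≈ 0.0434, which is < 0.05, so reject H₀.
There is evidence that the true slope on saturated fat intake is positive.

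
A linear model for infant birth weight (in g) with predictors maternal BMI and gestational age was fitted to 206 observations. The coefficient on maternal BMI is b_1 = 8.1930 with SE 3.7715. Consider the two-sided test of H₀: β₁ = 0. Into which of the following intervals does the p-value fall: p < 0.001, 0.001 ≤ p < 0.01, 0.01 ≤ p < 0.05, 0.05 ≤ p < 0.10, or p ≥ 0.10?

0.01 ≤ p < 0.05

t = 8.1930 / 3.7715 = 2.172.
df = n − k − 1 = 206 − 2 − 1 = 203.
Two-sided p = 2·P(T_{203} > |t|) ≈ 0.0310.
So 0.01 ≤ p < 0.05.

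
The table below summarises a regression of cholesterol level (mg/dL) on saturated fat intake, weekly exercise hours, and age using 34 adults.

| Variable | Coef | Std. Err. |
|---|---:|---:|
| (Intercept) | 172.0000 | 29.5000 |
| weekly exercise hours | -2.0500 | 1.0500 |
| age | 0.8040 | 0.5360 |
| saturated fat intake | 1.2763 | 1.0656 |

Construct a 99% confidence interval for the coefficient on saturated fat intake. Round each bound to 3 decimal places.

Read off: b = 1.2763, SE = 1.0656 for saturated fat intake.
df = n − k − 1 = 34 − 3 − 1 = 30.
t* = t_{0.005, 30} = 2.749996.
Margin = t* × SE = 2.749996 × 1.0656 = 2.93040.
CI: 1.2763 ± 2.93040 → (-1.654, 4.207).

(-1.654, 4.207)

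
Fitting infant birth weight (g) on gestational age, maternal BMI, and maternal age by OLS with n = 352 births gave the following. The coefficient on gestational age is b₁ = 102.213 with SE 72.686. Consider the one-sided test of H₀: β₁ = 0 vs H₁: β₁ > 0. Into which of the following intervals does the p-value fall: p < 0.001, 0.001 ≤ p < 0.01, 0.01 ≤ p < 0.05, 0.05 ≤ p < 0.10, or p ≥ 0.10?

t = 102.213 / 72.686 = 1.406.
df = n − k − 1 = 352 − 3 − 1 = 348.
One-sided p = P(T_{348} > t) ≈ 0.0803.
So 0.05 ≤ p < 0.10.

0.05 ≤ p < 0.10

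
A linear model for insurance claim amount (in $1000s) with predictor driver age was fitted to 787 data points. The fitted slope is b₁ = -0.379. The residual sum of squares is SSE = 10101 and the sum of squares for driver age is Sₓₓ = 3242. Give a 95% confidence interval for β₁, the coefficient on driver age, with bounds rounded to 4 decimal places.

MSE = SSE/(n − 2) = 10101/785 = 12.8675.
SE(b₁) = √(MSE/Sₓₓ) = √(12.8675/3242) = 0.063.
df = n − 2 = 785.
t* = t_{0.025, 785} = 1.962991.
Margin = t* × SE = 1.962991 × 0.063 = 0.123668.
CI: -0.379 ± 0.123668 → (-0.5027, -0.2553).
With 95% confidence, each one-unit increase in driver age is associated with a change of between -0.5027 and -0.2553 $1000s in insurance claim amount.

(-0.5027, -0.2553)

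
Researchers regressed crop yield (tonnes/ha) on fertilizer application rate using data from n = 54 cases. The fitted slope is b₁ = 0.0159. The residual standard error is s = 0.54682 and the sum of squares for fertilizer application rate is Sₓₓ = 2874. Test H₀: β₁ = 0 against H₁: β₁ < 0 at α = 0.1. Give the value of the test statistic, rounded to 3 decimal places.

t = 1.559

SE(b₁) = s/√Sₓₓ = 0.54682/√2874 = 0.0102.
t = 0.0159 / 0.0102 = 1.559.
df = n − 2 = 52.
One-sided p ≈ 0.9374, which is ≥ 0.1, so fail to reject H₀.
The data do not give significant evidence that the true slope on fertilizer application rate is negative.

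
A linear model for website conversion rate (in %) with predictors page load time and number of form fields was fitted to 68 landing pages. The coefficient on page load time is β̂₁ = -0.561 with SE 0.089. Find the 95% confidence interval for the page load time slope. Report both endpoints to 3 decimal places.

(-0.739, -0.383)

df = n − k − 1 = 68 − 2 − 1 = 65.
t* = t_{0.025, 65} = 1.997138.
Margin = t* × SE = 1.997138 × 0.089 = 0.17775.
CI: -0.561 ± 0.17775 → (-0.739, -0.383).
With 95% confidence, each one-unit increase in page load time is associated with a change of between -0.739 and -0.383 % in website conversion rate, holding the other predictors fixed.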